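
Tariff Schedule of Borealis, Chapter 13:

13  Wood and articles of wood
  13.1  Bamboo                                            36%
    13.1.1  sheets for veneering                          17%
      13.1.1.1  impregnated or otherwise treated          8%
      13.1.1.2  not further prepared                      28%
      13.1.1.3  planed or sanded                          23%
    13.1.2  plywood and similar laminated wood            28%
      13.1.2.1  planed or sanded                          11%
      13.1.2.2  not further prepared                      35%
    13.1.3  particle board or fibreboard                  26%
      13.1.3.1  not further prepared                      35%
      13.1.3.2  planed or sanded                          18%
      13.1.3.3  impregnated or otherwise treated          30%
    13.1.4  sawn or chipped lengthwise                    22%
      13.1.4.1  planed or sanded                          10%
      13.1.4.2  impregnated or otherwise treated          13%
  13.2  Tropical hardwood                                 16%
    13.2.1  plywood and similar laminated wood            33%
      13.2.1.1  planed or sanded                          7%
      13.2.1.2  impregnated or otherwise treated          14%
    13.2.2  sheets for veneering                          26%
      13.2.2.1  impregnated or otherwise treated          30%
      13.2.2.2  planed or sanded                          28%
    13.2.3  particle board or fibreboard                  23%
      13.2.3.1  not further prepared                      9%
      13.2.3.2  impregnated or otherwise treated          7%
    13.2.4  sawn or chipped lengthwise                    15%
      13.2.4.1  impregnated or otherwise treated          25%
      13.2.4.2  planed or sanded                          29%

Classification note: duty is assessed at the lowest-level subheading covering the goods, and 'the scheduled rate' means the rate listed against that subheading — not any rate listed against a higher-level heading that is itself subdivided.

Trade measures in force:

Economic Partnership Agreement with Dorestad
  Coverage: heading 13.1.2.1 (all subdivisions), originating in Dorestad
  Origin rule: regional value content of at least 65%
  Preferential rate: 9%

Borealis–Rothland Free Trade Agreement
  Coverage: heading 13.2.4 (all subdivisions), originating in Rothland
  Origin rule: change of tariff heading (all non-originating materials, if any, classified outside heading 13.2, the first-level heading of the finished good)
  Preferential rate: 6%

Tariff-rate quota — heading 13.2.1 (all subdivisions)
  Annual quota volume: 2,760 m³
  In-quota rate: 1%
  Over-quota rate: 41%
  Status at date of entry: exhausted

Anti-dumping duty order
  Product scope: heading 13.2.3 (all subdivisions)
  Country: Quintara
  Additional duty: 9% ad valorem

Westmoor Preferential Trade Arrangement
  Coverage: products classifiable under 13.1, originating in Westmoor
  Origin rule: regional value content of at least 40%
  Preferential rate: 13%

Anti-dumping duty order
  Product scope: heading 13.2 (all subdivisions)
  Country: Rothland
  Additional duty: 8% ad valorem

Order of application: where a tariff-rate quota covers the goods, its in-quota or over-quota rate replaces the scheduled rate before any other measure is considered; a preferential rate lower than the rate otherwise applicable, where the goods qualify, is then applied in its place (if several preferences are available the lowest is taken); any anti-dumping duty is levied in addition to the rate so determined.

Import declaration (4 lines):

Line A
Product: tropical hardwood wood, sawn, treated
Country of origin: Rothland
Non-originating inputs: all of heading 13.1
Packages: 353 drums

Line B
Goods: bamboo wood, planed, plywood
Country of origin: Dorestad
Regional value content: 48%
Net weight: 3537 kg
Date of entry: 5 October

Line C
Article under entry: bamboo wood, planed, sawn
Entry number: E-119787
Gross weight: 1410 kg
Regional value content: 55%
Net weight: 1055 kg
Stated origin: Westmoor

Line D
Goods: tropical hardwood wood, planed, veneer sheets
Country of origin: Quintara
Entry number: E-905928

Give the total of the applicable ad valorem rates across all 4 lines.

Line A: tropical hardwood → 13.2; sawn → 13.2.4; treated → 13.2.4.1. Scheduled 25%. Rothland agreement on 13.2.4: CTH met → 6% available; preferential 6%; anti-dumping (Rothland, 13.2): +8%; total 6% + 8% = 14%. → 14%.
Line B: bamboo → 13.1; plywood → 13.1.2; planed → 13.1.2.1. Scheduled 11%. Dorestad agreement on 13.1.2.1: RVC < 65%. → 11%.
Line C: bamboo → 13.1; sawn → 13.1.4; planed → 13.1.4.1. Scheduled 10%. Westmoor agreement on 13.1: RVC ≥ 40% → 13% available; preference 13% not lower than 10% → no reduction. → 10%.
Line D: tropical hardwood → 13.2; veneer sheets → 13.2.2; planed → 13.2.2.2. Scheduled 28%. No special measure applies. → 28%.
Sum: 14% + 11% + 10% + 28% = 63%.

63%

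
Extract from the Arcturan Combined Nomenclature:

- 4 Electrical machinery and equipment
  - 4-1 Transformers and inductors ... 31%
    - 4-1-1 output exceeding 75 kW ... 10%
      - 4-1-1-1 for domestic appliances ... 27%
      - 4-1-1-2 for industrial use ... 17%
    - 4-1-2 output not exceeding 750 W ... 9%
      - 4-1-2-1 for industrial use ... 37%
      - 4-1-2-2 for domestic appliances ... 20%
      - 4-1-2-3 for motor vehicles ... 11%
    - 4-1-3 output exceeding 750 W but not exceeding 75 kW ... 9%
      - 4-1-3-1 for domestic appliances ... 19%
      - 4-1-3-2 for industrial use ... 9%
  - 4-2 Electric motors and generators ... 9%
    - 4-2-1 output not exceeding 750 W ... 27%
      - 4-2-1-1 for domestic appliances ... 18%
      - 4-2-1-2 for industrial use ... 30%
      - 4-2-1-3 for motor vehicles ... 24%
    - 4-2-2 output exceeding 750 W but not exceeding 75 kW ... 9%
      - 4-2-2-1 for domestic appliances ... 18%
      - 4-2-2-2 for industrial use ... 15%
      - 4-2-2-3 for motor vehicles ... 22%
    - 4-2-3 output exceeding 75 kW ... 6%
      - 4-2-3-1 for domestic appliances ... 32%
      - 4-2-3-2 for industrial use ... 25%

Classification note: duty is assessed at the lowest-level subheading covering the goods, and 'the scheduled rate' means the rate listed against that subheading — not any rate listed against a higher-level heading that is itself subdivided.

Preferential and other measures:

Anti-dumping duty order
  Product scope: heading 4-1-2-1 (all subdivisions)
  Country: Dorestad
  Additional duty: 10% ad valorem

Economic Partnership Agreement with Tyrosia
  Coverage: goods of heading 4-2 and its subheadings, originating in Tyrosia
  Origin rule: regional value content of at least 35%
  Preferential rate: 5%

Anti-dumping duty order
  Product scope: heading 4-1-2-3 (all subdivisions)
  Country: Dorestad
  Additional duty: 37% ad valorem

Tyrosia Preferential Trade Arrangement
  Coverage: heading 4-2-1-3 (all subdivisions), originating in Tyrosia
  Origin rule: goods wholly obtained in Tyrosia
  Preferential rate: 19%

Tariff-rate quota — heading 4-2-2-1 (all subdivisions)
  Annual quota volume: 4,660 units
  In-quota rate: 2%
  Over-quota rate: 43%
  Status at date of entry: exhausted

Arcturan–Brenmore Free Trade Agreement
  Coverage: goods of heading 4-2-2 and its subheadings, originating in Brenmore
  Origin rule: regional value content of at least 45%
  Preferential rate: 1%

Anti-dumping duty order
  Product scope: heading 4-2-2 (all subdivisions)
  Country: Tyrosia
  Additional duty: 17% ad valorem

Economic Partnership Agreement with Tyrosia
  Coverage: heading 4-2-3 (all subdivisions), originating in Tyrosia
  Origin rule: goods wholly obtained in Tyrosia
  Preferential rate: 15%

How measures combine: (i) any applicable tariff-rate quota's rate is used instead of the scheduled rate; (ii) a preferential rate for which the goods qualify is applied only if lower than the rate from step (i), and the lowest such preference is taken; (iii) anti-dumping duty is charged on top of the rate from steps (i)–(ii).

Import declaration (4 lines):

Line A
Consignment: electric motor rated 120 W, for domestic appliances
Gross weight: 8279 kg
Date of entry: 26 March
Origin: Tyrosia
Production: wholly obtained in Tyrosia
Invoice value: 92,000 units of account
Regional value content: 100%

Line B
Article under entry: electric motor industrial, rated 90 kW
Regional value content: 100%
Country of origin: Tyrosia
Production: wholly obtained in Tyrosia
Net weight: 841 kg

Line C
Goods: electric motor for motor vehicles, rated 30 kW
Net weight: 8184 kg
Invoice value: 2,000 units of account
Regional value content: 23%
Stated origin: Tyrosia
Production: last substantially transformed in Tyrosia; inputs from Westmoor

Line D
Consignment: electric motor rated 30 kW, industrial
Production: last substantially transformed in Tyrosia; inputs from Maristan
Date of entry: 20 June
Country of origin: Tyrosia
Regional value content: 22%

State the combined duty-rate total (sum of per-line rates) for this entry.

Line A: electric motor → 4-2; rated 120 W → 4-2-1; for domestic appliances → 4-2-1-1. Scheduled 18%. Tyrosia agreement on 4-2: RVC ≥ 35% → 5% available; Tyrosia agreement on 4-2-1-3: 4-2-1-1 not covered; Tyrosia agreement on 4-2-3: 4-2-1-1 not covered; preferential 5%. → 5%.
Line B: electric motor → 4-2; rated 90 kW → 4-2-3; industrial → 4-2-3-2. Scheduled 25%. Tyrosia agreement on 4-2: RVC ≥ 35% → 5% available; Tyrosia agreement on 4-2-1-3: 4-2-3-2 not covered; Tyrosia agreement on 4-2-3: wholly obtained → 15% available; preferential 5%. → 5%.
Line C: electric motor → 4-2; rated 30 kW → 4-2-2; for motor vehicles → 4-2-2-3. Scheduled 22%. Tyrosia agreement on 4-2: RVC < 35%; Tyrosia agreement on 4-2-1-3: 4-2-2-3 not covered; Tyrosia agreement on 4-2-3: 4-2-2-3 not covered; anti-dumping (Tyrosia, 4-2-2): +17%; total 22% + 17% = 39%. → 39%.
Line D: electric motor → 4-2; rated 30 kW → 4-2-2; industrial → 4-2-2-2. Scheduled 15%. Tyrosia agreement on 4-2: RVC < 35%; Tyrosia agreement on 4-2-1-3: 4-2-2-2 not covered; Tyrosia agreement on 4-2-3: 4-2-2-2 not covered; anti-dumping (Tyrosia, 4-2-2): +17%; total 15% + 17% = 32%. → 32%.
Sum: 5% + 5% + 39% + 32% = 81%.

81%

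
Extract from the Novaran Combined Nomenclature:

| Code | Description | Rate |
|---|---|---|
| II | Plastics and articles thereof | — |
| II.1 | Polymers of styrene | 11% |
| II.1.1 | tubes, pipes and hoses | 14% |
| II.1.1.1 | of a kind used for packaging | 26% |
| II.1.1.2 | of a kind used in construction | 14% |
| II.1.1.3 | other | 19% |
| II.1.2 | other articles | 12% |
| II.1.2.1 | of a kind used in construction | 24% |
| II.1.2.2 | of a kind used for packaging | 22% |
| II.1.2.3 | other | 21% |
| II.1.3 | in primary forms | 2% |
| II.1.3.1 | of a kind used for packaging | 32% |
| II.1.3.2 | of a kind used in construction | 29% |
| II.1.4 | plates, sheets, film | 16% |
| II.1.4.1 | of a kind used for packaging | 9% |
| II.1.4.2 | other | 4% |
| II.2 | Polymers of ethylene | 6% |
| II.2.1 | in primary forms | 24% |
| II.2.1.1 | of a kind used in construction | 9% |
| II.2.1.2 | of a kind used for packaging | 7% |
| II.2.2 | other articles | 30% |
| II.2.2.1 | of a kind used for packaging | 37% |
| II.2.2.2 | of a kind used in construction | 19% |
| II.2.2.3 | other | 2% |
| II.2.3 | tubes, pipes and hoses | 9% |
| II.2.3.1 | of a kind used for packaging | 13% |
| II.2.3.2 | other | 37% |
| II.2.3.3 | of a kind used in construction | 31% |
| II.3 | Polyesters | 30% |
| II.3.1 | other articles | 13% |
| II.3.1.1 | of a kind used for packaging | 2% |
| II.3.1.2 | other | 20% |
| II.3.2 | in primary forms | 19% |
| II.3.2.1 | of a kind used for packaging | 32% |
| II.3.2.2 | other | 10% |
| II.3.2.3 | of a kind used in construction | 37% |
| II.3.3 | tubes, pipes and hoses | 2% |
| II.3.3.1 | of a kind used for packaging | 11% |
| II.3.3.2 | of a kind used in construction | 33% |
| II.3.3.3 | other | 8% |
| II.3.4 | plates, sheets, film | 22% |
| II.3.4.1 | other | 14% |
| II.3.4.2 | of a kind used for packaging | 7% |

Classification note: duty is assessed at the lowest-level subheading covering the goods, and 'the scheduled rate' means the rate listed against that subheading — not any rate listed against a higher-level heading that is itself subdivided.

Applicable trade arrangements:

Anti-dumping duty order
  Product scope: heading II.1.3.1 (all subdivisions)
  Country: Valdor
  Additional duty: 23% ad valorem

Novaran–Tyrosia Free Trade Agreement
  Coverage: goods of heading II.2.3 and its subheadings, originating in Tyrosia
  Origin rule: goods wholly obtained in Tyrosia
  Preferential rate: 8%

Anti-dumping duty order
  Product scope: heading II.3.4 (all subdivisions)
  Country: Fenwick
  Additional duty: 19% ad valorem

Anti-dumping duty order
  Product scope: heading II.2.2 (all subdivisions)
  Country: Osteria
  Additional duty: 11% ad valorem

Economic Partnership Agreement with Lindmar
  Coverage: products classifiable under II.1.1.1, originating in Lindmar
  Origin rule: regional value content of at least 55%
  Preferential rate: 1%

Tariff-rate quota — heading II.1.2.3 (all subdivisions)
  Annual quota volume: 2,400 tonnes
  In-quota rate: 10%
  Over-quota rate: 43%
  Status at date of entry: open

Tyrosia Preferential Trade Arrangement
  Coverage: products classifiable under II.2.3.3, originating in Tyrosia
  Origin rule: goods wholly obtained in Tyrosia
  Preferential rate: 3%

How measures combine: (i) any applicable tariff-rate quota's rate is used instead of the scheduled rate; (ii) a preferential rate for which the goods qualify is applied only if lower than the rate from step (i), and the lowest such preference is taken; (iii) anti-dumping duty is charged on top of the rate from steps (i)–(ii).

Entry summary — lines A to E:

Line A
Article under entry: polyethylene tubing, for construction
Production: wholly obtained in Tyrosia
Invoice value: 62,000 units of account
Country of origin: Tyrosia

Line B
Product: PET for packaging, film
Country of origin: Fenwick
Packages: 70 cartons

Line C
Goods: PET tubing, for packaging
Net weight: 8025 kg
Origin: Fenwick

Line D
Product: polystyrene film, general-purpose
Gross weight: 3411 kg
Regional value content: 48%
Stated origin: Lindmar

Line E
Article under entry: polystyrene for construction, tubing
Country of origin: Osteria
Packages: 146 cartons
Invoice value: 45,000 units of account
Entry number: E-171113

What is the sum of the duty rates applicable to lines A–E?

58%

Line A: polyethylene → II.2; tubing → II.2.3; for construction → II.2.3.3. Scheduled 31%. Tyrosia agreement on II.2.3: wholly obtained → 8% available; Tyrosia agreement on II.2.3.3: wholly obtained → 3% available; preferential 3%. → 3%.
Line B: PET → II.3; film → II.3.4; for packaging → II.3.4.2. Scheduled 7%. anti-dumping (Fenwick, II.3.4): +19%; total 7% + 19% = 26%. → 26%.
Line C: PET → II.3; tubing → II.3.3; for packaging → II.3.3.1. Scheduled 11%. No special measure applies. → 11%.
Line D: polystyrene → II.1; film → II.1.4; general-purpose → II.1.4.2. Scheduled 4%. Lindmar agreement on II.1.1.1: II.1.4.2 not covered. → 4%.
Line E: polystyrene → II.1; tubing → II.1.1; for construction → II.1.1.2. Scheduled 14%. No special measure applies. → 14%.
Sum: 3% + 26% + 11% + 4% + 14% = 58%.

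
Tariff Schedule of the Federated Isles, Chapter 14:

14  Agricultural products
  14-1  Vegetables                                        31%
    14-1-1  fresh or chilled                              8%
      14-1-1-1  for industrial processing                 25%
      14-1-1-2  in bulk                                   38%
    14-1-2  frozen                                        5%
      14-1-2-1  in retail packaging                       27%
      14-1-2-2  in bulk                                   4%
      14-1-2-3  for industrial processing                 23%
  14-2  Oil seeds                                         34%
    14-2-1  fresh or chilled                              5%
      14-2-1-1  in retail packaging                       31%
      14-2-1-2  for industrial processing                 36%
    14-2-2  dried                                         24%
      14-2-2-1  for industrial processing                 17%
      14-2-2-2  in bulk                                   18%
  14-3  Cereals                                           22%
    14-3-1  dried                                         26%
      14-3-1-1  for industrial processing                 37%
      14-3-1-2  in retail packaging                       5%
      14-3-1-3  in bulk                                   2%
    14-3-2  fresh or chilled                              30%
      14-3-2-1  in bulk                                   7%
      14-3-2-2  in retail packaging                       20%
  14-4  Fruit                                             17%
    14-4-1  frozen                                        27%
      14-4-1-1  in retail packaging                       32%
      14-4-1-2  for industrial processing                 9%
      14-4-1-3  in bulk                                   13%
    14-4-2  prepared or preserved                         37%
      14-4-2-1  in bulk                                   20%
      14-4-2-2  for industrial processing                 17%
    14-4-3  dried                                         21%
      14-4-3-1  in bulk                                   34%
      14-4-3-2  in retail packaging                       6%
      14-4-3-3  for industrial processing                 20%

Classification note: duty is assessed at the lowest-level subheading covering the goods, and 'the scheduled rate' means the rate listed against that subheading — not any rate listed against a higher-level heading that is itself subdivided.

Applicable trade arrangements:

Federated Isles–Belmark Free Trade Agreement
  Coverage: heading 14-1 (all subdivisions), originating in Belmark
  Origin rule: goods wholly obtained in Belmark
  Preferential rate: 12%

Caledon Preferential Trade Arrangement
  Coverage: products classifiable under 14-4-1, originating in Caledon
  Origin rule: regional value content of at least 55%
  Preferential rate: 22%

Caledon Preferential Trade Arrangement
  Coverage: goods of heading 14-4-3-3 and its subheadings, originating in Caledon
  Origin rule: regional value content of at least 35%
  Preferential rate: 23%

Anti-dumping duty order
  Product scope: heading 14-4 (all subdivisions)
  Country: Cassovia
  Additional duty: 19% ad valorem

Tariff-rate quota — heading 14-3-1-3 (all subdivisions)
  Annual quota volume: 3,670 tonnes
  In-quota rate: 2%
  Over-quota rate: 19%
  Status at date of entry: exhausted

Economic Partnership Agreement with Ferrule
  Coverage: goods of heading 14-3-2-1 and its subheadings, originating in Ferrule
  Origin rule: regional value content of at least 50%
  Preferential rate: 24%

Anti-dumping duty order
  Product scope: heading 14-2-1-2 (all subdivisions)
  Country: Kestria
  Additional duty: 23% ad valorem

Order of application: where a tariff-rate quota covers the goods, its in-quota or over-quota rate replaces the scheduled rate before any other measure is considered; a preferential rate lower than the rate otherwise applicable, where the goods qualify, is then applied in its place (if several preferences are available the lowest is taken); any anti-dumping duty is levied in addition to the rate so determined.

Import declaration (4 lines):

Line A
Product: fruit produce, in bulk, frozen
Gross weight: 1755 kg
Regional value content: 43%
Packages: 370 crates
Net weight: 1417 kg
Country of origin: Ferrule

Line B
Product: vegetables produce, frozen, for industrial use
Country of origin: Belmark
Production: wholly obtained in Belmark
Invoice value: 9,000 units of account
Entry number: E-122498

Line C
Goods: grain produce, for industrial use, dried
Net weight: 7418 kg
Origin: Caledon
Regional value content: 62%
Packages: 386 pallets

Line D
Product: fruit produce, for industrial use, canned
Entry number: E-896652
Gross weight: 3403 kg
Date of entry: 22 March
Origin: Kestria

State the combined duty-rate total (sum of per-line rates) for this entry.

Line A: fruit → 14-4; frozen → 14-4-1; in bulk → 14-4-1-3. Scheduled 13%. Ferrule agreement on 14-3-2-1: 14-4-1-3 not covered. → 13%.
Line B: vegetables → 14-1; frozen → 14-1-2; for industrial use → 14-1-2-3. Scheduled 23%. Belmark agreement on 14-1: wholly obtained → 12% available; preferential 12%. → 12%.
Line C: grain → 14-3; dried → 14-3-1; for industrial use → 14-3-1-1. Scheduled 37%. Caledon agreement on 14-4-1: 14-3-1-1 not covered; Caledon agreement on 14-4-3-3: 14-3-1-1 not covered. → 37%.
Line D: fruit → 14-4; canned → 14-4-2; for industrial use → 14-4-2-2. Scheduled 17%. No special measure applies. → 17%.
Sum: 13% + 12% + 37% + 17% = 79%.

79%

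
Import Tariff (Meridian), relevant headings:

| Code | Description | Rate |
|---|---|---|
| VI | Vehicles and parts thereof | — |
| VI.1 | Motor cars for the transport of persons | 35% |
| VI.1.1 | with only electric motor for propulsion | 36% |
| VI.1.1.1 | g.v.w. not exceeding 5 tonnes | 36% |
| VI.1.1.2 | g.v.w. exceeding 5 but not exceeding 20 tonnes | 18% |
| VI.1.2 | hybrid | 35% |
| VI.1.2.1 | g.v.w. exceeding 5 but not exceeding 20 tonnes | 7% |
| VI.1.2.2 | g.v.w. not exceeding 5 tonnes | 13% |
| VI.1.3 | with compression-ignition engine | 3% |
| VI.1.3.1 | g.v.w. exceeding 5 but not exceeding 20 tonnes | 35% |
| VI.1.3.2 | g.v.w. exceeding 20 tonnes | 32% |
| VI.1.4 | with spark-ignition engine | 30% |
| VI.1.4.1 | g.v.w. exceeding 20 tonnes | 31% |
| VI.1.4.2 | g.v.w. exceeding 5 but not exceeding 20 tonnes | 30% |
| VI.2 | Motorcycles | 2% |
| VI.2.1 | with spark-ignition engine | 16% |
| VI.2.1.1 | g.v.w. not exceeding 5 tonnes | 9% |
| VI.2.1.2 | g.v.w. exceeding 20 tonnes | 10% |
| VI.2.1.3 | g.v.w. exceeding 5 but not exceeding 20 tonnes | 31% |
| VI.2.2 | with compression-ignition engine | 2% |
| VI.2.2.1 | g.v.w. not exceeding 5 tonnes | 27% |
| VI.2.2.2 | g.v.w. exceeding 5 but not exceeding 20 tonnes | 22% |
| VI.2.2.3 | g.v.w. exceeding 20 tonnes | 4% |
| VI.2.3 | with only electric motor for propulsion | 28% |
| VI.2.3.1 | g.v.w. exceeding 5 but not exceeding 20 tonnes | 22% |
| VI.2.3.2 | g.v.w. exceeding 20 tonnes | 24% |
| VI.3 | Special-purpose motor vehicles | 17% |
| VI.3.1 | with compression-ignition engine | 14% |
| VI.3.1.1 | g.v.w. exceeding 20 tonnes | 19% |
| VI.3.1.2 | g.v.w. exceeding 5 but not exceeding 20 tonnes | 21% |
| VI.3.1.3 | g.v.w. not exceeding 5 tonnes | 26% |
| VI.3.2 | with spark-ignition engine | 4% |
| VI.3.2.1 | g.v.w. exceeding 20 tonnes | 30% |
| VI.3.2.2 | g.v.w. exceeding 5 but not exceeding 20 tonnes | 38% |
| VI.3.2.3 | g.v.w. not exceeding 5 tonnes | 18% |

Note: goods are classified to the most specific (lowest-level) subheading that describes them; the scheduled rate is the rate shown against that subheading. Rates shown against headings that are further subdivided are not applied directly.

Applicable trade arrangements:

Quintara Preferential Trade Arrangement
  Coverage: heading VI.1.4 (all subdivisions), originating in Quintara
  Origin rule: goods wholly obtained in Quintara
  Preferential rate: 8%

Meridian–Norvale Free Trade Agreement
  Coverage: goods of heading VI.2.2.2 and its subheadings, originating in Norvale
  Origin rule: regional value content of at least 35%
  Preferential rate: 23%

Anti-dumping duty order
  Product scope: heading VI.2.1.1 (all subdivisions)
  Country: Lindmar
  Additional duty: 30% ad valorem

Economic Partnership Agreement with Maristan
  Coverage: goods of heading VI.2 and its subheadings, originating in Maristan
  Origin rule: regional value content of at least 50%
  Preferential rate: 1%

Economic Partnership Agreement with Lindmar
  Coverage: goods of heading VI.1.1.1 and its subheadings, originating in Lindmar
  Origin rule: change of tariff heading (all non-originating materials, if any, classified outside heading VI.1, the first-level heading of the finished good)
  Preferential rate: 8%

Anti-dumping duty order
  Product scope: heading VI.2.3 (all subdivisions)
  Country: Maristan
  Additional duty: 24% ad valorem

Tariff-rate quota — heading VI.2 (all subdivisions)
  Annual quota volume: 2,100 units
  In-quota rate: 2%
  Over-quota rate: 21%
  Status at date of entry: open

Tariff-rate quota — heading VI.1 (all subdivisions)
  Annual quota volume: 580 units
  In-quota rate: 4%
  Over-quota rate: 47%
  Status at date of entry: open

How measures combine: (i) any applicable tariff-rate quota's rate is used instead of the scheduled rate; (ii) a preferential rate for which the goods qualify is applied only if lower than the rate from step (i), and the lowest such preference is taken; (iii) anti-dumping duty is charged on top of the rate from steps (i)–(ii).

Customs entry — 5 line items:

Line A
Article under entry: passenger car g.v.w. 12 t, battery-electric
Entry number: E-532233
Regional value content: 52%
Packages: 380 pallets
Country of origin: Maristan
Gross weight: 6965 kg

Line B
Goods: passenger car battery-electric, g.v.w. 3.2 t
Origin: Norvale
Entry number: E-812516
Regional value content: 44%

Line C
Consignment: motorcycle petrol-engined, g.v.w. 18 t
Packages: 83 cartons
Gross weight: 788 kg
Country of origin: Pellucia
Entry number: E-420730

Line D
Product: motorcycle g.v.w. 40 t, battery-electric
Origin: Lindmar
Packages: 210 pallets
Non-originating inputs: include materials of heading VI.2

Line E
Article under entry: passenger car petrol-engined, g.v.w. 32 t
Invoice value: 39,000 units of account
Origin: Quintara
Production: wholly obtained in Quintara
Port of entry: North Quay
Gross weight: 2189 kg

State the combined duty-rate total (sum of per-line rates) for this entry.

Line A: passenger car → VI.1; battery-electric → VI.1.1; g.v.w. 12 t → VI.1.1.2. Scheduled 18%. quota on VI.1 open → in-quota 4%; Maristan agreement on VI.2: VI.1.1.2 not covered. → 4%.
Line B: passenger car → VI.1; battery-electric → VI.1.1; g.v.w. 3.2 t → VI.1.1.1. Scheduled 36%. quota on VI.1 open → in-quota 4%; Norvale agreement on VI.2.2.2: VI.1.1.1 not covered. → 4%.
Line C: motorcycle → VI.2; petrol-engined → VI.2.1; g.v.w. 18 t → VI.2.1.3. Scheduled 31%. quota on VI.2 open → in-quota 2%. → 2%.
Line D: motorcycle → VI.2; battery-electric → VI.2.3; g.v.w. 40 t → VI.2.3.2. Scheduled 24%. quota on VI.2 open → in-quota 2%; Lindmar agreement on VI.1.1.1: VI.2.3.2 not covered. → 2%.
Line E: passenger car → VI.1; petrol-engined → VI.1.4; g.v.w. 32 t → VI.1.4.1. Scheduled 31%. quota on VI.1 open → in-quota 4%; Quintara agreement on VI.1.4: wholly obtained → 8% available; preference 8% not lower than 4% → no reduction. → 4%.
Sum: 4% + 4% + 2% + 2% + 4% = 16%.

16%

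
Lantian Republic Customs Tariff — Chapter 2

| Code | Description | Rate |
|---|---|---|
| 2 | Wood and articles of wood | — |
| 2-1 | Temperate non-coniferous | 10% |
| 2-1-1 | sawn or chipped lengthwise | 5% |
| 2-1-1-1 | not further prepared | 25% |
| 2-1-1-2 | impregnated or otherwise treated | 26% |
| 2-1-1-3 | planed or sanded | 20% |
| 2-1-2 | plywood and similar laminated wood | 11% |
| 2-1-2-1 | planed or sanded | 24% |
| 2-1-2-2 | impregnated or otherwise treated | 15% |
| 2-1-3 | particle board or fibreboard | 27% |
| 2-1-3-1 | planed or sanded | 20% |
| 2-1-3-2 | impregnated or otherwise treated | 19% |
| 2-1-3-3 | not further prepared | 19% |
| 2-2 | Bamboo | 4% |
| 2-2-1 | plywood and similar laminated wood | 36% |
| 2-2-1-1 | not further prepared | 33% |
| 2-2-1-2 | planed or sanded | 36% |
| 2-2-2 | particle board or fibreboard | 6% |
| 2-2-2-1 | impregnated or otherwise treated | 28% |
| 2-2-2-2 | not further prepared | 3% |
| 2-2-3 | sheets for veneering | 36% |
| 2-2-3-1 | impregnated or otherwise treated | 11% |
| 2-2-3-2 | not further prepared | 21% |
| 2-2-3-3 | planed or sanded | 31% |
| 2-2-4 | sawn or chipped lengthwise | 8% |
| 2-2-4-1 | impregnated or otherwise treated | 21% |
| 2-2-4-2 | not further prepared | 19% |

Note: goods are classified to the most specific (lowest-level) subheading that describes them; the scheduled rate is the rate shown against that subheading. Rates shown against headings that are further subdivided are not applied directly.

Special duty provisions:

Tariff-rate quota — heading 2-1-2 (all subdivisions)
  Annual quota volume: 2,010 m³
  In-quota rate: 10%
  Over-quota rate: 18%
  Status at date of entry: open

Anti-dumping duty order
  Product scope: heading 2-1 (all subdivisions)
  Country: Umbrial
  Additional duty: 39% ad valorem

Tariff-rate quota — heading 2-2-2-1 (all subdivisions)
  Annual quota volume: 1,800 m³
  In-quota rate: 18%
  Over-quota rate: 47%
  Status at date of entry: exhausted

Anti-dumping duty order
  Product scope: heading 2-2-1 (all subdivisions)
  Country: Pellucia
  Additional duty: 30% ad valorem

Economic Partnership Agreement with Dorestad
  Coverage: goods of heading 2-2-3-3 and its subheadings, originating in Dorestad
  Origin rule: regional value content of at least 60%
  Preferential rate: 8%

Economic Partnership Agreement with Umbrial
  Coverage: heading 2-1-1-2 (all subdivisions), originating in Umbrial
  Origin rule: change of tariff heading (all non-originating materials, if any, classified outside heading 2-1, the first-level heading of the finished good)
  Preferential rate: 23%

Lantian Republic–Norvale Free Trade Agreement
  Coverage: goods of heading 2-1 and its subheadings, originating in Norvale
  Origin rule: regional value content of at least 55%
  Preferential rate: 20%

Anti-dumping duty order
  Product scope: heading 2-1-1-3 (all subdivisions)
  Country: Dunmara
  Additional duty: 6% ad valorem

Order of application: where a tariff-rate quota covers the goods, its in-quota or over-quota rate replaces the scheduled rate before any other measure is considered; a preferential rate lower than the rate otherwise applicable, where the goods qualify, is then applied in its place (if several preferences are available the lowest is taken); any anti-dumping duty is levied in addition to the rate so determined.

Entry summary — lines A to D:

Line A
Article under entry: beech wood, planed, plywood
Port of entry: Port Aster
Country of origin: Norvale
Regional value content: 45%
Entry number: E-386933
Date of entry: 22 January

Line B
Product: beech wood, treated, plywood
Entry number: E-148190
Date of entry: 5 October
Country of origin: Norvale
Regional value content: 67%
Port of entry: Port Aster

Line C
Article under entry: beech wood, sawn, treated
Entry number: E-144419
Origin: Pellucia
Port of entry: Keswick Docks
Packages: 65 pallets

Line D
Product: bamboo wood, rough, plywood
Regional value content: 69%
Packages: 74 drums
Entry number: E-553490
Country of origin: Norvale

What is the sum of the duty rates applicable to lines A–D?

Line A: beech → 2-1; plywood → 2-1-2; planed → 2-1-2-1. Scheduled 24%. quota on 2-1-2 open → in-quota 10%; Norvale agreement on 2-1: RVC < 55%. → 10%.
Line B: beech → 2-1; plywood → 2-1-2; treated → 2-1-2-2. Scheduled 15%. quota on 2-1-2 open → in-quota 10%; Norvale agreement on 2-1: RVC ≥ 55% → 20% available; preference 20% not lower than 10% → no reduction. → 10%.
Line C: beech → 2-1; sawn → 2-1-1; treated → 2-1-1-2. Scheduled 26%. No special measure applies. → 26%.
Line D: bamboo → 2-2; plywood → 2-2-1; rough → 2-2-1-1. Scheduled 33%. Norvale agreement on 2-1: 2-2-1-1 not covered. → 33%.
Sum: 10% + 10% + 26% + 33% = 79%.

79%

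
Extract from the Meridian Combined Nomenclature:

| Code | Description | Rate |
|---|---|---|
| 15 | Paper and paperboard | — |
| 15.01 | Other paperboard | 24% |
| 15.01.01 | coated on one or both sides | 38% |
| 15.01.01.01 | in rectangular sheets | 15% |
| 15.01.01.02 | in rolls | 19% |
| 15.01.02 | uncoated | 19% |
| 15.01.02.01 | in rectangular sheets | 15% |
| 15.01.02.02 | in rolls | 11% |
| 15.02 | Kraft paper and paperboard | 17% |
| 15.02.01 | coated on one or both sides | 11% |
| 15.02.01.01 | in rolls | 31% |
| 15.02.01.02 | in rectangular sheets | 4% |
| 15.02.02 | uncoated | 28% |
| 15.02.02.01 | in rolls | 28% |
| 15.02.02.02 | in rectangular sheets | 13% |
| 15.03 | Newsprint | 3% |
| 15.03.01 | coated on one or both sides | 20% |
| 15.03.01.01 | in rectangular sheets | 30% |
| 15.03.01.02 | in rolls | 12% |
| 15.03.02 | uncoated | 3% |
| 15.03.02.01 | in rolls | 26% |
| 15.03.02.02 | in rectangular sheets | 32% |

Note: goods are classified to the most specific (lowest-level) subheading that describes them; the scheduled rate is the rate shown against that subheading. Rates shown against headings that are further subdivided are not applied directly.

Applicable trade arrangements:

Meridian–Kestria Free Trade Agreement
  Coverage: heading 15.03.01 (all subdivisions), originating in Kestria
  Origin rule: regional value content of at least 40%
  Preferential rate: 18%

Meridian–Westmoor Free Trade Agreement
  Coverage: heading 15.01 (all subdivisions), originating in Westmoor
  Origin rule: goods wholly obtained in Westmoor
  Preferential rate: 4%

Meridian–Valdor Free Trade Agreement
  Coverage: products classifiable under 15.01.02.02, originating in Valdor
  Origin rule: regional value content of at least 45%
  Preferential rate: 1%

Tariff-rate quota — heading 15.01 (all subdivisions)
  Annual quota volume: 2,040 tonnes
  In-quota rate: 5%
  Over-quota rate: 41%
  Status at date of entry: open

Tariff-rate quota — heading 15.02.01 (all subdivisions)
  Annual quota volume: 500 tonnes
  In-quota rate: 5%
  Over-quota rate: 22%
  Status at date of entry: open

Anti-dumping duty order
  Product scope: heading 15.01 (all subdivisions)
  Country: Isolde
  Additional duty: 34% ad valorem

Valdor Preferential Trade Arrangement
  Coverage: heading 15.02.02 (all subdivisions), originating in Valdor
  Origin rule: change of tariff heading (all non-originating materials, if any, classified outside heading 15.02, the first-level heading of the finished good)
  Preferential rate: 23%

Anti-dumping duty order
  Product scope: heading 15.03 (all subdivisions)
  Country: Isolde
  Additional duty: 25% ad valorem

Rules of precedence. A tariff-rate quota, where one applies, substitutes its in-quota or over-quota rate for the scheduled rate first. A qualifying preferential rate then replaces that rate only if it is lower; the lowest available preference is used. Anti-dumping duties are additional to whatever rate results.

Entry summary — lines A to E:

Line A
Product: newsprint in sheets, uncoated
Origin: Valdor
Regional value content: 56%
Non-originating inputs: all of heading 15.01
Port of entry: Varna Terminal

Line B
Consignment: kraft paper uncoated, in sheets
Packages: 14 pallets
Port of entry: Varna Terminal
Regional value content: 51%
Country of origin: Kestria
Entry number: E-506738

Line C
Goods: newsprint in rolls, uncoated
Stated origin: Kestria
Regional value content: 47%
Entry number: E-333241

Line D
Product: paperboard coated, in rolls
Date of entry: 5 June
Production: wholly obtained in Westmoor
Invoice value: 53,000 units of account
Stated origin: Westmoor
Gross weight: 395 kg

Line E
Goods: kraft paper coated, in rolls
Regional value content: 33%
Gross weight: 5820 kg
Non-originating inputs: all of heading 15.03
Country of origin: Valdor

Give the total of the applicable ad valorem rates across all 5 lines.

Line A: newsprint → 15.03; uncoated → 15.03.02; in sheets → 15.03.02.02. Scheduled 32%. Valdor agreement on 15.01.02.02: 15.03.02.02 not covered; Valdor agreement on 15.02.02: 15.03.02.02 not covered. → 32%.
Line B: kraft paper → 15.02; uncoated → 15.02.02; in sheets → 15.02.02.02. Scheduled 13%. Kestria agreement on 15.03.01: 15.02.02.02 not covered. → 13%.
Line C: newsprint → 15.03; uncoated → 15.03.02; in rolls → 15.03.02.01. Scheduled 26%. Kestria agreement on 15.03.01: 15.03.02.01 not covered. → 26%.
Line D: paperboard → 15.01; coated → 15.01.01; in rolls → 15.01.01.02. Scheduled 19%. quota on 15.01 open → in-quota 5%; Westmoor agreement on 15.01: wholly obtained → 4% available; preferential 4%. → 4%.
Line E: kraft paper → 15.02; coated → 15.02.01; in rolls → 15.02.01.01. Scheduled 31%. quota on 15.02.01 open → in-quota 5%; Valdor agreement on 15.01.02.02: 15.02.01.01 not covered; Valdor agreement on 15.02.02: 15.02.01.01 not covered. → 5%.
Sum: 32% + 13% + 26% + 4% + 5% = 80%.

80%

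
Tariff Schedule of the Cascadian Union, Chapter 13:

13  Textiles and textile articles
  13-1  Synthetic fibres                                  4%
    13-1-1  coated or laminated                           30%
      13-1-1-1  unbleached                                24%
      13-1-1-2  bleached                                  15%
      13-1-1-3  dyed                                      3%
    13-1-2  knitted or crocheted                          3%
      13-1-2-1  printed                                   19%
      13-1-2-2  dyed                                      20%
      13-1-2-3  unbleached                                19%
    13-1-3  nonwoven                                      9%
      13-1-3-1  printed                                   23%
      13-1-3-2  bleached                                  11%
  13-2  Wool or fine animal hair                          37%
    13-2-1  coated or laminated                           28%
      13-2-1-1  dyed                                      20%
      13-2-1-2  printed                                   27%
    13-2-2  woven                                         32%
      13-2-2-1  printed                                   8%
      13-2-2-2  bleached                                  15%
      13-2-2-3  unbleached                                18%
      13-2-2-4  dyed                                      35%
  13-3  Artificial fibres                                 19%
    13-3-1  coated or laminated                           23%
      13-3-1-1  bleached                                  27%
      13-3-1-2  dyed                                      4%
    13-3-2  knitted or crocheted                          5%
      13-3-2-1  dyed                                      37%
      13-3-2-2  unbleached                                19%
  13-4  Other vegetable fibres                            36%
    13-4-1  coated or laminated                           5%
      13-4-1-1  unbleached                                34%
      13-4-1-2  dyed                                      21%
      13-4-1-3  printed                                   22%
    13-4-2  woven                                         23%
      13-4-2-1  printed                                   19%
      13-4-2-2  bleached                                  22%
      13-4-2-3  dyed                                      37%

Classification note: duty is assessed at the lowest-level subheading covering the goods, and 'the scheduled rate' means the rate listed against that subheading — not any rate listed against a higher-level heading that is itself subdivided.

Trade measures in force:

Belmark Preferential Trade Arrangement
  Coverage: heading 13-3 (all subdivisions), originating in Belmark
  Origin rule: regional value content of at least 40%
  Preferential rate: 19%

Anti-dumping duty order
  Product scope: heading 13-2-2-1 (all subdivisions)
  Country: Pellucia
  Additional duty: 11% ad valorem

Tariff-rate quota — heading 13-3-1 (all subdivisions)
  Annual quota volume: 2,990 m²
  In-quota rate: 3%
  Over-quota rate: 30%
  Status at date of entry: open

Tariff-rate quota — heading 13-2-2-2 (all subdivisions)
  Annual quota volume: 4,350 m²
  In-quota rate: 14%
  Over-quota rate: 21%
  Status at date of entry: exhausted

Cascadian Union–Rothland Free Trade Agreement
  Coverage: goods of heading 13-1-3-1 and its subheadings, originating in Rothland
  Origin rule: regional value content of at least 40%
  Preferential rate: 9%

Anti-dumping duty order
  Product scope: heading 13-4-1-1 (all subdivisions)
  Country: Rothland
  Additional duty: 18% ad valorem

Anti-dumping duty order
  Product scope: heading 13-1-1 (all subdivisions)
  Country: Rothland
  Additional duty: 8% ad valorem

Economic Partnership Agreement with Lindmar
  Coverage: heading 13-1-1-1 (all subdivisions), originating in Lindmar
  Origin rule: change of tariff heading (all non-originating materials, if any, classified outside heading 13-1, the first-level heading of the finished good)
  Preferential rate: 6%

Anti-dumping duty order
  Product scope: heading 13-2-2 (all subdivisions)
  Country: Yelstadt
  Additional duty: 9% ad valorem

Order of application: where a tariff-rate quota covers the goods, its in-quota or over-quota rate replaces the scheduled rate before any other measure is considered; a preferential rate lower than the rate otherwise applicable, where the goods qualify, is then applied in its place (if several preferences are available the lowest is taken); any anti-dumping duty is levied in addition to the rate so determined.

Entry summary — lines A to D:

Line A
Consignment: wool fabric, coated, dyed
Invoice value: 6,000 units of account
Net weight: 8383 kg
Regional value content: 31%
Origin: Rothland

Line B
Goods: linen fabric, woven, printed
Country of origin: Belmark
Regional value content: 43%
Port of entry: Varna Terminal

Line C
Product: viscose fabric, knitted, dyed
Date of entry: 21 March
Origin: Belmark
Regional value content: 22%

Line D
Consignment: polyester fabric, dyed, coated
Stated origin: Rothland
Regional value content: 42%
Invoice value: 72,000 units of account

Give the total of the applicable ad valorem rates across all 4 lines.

Line A: wool → 13-2; coated → 13-2-1; dyed → 13-2-1-1. Scheduled 20%. Rothland agreement on 13-1-3-1: 13-2-1-1 not covered. → 20%.
Line B: linen → 13-4; woven → 13-4-2; printed → 13-4-2-1. Scheduled 19%. Belmark agreement on 13-3: 13-4-2-1 not covered. → 19%.
Line C: viscose → 13-3; knitted → 13-3-2; dyed → 13-3-2-1. Scheduled 37%. Belmark agreement on 13-3: RVC < 40%. → 37%.
Line D: polyester → 13-1; coated → 13-1-1; dyed → 13-1-1-3. Scheduled 3%. Rothland agreement on 13-1-3-1: 13-1-1-3 not covered; anti-dumping (Rothland, 13-1-1): +8%; total 3% + 8% = 11%. → 11%.
Sum: 20% + 19% + 37% + 11% = 87%.

87%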